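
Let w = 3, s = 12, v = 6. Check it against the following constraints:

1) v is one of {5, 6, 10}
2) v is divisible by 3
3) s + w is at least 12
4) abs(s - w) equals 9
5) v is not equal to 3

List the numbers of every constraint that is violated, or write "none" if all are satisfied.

No violations.

1) v = 6 is in {5, 6, 10}  yes
2) 6 / 3 = 2, so 3 divides 6  yes
3) s + w = 12 + 3 = 15; 15 ≥ 12  yes
4) abs(12 - 3) = 9  yes
5) v = 6, and 6 ≠ 3  yes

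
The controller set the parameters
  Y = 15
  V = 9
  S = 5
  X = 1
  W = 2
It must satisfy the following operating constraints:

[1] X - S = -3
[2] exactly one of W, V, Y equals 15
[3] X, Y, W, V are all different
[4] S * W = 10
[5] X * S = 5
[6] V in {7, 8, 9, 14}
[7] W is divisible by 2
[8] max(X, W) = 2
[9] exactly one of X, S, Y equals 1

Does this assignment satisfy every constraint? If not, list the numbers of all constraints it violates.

[1] X - S = 1 - 5 = -4, not -3  fails
[2] W=2, V=9, Y=15; 1 of them equals 15  holds
[3] values 1, 15, 2, 9 are pairwise distinct  holds
[4] S * W = 5 * 2 = 10  holds
[5] X * S = 1 * 5 = 5  holds
[6] V = 9 is in {7, 8, 9, 14}  holds
[7] 2 / 2 = 1, so 2 divides 2  holds
[8] max(1, 2) = 2  holds
[9] X=1, S=5, Y=15; 1 of them equals 1  holds

Constraint 1 is violated.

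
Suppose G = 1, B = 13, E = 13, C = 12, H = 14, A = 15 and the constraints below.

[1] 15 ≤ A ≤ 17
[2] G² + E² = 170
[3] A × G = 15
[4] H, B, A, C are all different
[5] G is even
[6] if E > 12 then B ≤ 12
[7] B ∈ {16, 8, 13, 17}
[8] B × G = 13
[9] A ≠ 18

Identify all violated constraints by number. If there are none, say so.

[1] A = 15 lies in [15, 17] — holds.
[2] G² + E² = 1² + 13² = 1 + 169 = 170 — holds.
[3] A × G = 15 × 1 = 15 — holds.
[4] values 14, 13, 15, 12 are pairwise distinct — holds.
[5] G = 1 is odd — does not hold.
[6] E = 13 > 12, so we need B ≤ 12; but B = 13 > 12 — does not hold.
[7] B = 13 is in {16, 8, 13, 17} — holds.
[8] B × G = 13 × 1 = 13 — holds.
[9] A = 15, and 15 ≠ 18 — holds.

Constraints 5 and 6 are violated.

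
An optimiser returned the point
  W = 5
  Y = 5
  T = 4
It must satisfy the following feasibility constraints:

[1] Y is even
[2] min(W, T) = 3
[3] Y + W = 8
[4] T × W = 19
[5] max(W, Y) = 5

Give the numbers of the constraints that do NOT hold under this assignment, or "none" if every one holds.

No — constraints 1, 2, 3, and 4 are not satisfied.

[1] Y = 5 is odd — violated.
[2] min(5, 4) = 4, not 3 — violated.
[3] Y + W = 5 + 5 = 10, not 8 — violated.
[4] T × W = 4 × 5 = 20, not 19 — violated.
[5] max(5, 5) = 5 — satisfied.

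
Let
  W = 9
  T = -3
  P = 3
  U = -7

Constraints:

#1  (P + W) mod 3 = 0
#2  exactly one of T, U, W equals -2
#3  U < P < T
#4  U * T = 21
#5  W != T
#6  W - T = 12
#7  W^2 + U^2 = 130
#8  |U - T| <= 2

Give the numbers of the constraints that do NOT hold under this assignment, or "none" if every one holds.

The assignment fails constraints 2, 3, 8.

#1 P + W = 12; 12 mod 3 = 0  ✔
#2 T=-3, U=-7, W=9; 0 of them equal -2, not exactly one  ✘
#3 values -7, 3, -3; P = 3 is not < T = -3  ✘
#4 U * T = -7 * (-3) = 21  ✔
#5 W = 9, T = -3; distinct  ✔
#6 W - T = 9 - (-3) = 12  ✔
#7 W^2 + U^2 = 9^2 + (-7)^2 = 81 + 49 = 130  ✔
#8 |-7 - (-3)| = 4; 4 > 2, exceeds bound 2  ✘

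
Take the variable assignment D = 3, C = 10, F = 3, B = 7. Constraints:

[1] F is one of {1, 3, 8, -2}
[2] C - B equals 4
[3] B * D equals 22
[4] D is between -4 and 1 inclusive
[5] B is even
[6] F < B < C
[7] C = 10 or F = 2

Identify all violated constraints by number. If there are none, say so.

The assignment fails constraints 2, 3, 4, and 5.

[1] F = 3 is in {1, 3, 8, -2}  true
[2] C - B = 10 - 7 = 3, not 4  false
[3] B * D = 7 * 3 = 21, not 22  false
[4] D = 3 is outside [-4, 1]  false
[5] B = 7 is odd  false
[6] values 3 < 7 < 10  true
[7] C = 10 = 10 (first disjunct)  true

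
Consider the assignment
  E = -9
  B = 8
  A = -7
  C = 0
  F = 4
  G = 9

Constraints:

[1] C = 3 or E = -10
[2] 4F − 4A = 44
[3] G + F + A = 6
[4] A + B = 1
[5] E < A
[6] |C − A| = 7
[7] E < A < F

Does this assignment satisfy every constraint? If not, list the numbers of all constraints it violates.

No — constraint 1 is not satisfied.

[1] C = 0 ≠ 3 and E = -9 ≠ -10; both disjuncts false — does not hold.
[2] 4F − 4A = 4(4) − 4(-7) = 44 — holds.
[3] G + F + A = 9 + 4 + (-7) = 6 — holds.
[4] A + B = -7 + 8 = 1 — holds.
[5] E = -9, A = -7; -9 < -7 — holds.
[6] |0 − (-7)| = 7 — holds.
[7] values -9 < -7 < 4 — holds.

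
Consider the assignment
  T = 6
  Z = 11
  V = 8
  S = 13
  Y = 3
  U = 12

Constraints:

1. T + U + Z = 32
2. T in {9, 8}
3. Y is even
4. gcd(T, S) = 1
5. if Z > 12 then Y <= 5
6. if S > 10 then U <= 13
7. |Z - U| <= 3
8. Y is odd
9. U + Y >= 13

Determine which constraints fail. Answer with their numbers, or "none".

Violated: 1, 2, and 3.

1. T + U + Z = 6 + 12 + 11 = 29, not 32 — fails.
2. T = 6 is not in {9, 8} — fails.
3. Y = 3 is odd — fails.
4. gcd(6, 13) = 1 — holds.
5. Z = 11, not > 12; antecedent false, conditional vacuously true — holds.
6. S = 13 > 10, so we need U ≤ 13; U = 12 ≤ 13 — holds.
7. |11 - 12| = 1; 1 ≤ 3 — holds.
8. Y = 3 is odd — holds.
9. U + Y = 12 + 3 = 15; 15 ≥ 13 — holds.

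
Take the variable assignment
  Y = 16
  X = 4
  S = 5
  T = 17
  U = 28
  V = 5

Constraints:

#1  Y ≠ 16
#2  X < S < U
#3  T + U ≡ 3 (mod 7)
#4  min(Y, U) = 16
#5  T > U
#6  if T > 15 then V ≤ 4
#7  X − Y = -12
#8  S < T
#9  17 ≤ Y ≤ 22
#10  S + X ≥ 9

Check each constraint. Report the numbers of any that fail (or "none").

#1 Y = 16, but 16 is required to differ  FAIL
#2 values 4 < 5 < 28  OK
#3 T + U = 45; 45 mod 7 = 3  OK
#4 min(16, 28) = 16  OK
#5 T = 17, U = 28; 17 ≤ 28 (want >)  FAIL
#6 T = 17 > 15, so we need V ≤ 4; but V = 5 > 4  FAIL
#7 X − Y = 4 − 16 = -12  OK
#8 S = 5, T = 17; 5 < 17  OK
#9 Y = 16 is outside [17, 22]  FAIL
#10 S + X = 5 + 4 = 9; 9 ≥ 9  OK

Constraints 1, 5, 6, 9 are violated.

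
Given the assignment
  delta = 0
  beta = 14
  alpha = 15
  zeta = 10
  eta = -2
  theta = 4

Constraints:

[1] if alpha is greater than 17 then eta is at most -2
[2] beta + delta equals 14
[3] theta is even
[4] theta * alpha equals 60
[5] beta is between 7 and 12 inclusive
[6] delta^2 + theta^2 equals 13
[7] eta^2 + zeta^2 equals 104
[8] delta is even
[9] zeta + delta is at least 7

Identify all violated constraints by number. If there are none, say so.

No — constraints 5 and 6 are not satisfied.

[1] alpha = 15, not > 17; antecedent false, conditional vacuously true — OK.
[2] beta + delta = 14 + 0 = 14 — OK.
[3] theta = 4 is even — OK.
[4] theta * alpha = 4 * 15 = 60 — OK.
[5] beta = 14 is outside [7, 12] — violated.
[6] delta^2 + theta^2 = 0^2 + 4^2 = 0 + 16 = 16, not 13 — violated.
[7] eta^2 + zeta^2 = (-2)^2 + 10^2 = 4 + 100 = 104 — OK.
[8] delta = 0 is even — OK.
[9] zeta + delta = 10 + 0 = 10; 10 ≥ 7 — OK.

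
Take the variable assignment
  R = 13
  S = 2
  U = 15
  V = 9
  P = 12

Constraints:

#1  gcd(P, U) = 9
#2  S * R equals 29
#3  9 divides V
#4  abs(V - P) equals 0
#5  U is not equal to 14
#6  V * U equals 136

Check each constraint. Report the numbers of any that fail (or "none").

#1 gcd(12, 15) = 3, not 9 — violated.
#2 S * R = 2 * 13 = 26, not 29 — violated.
#3 9 / 9 = 1, so 9 divides 9 — satisfied.
#4 abs(9 - 12) = 3, not 0 — violated.
#5 U = 15, and 15 ≠ 14 — satisfied.
#6 V * U = 9 * 15 = 135, not 136 — violated.

No — constraints 1, 2, 4, and 6 are not satisfied.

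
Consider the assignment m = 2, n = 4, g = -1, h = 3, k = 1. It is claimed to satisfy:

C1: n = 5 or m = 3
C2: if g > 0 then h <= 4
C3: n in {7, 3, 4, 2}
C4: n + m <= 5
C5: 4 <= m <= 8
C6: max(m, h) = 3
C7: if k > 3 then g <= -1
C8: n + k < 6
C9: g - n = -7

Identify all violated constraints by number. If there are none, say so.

No — constraints 1, 4, 5, 9 are not satisfied.

C1: n = 4 ≠ 5 and m = 2 ≠ 3; both disjuncts false — violated.
C2: g = -1, not > 0; antecedent false, conditional vacuously true — satisfied.
C3: n = 4 is in {7, 3, 4, 2} — satisfied.
C4: n + m = 4 + 2 = 6; 6 > 5, bound 5 not met — violated.
C5: m = 2 is outside [4, 8] — violated.
C6: max(2, 3) = 3 — satisfied.
C7: k = 1, not > 3; antecedent false, conditional vacuously true — satisfied.
C8: n + k = 4 + 1 = 5; 5 < 6 — satisfied.
C9: g - n = -1 - 4 = -5, not -7 — violated.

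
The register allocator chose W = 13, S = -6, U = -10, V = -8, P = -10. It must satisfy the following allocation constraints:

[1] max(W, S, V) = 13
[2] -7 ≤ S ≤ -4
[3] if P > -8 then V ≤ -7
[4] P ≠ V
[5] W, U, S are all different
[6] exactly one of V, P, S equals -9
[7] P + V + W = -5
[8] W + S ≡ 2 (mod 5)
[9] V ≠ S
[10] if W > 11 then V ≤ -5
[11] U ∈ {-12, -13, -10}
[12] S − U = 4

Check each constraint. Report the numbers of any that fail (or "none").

[1] max(13, -6, -8) = 13  ✓
[2] S = -6 lies in [-7, -4]  ✓
[3] P = -10, not > -8; antecedent false, conditional vacuously true  ✓
[4] P = -10, V = -8; distinct  ✓
[5] values 13, -10, -6 are pairwise distinct  ✓
[6] V=-8, P=-10, S=-6; 0 of them equal -9, not exactly one  ✗
[7] P + V + W = -10 + (-8) + 13 = -5  ✓
[8] W + S = 7; 7 mod 5 = 2  ✓
[9] V = -8, S = -6; distinct  ✓
[10] W = 13 > 11, so we need V ≤ -5; V = -8 ≤ -5  ✓
[11] U = -10 is in {-12, -13, -10}  ✓
[12] S − U = -6 − (-10) = 4  ✓

No — constraint 6 is not satisfied.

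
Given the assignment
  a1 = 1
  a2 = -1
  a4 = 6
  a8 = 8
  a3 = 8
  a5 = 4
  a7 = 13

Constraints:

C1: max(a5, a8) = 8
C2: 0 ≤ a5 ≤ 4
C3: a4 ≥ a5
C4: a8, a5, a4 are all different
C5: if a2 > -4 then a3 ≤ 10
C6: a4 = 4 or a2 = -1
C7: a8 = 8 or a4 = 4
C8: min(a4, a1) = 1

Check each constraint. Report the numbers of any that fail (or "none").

C1: max(4, 8) = 8  true
C2: a5 = 4 lies in [0, 4]  true
C3: a4 = 6, a5 = 4; 6 ≥ 4  true
C4: values 8, 4, 6 are pairwise distinct  true
C5: a2 = -1 > -4, so we need a3 ≤ 10; a3 = 8 ≤ 10  true
C6: a4 = 6 ≠ 4, but a2 = -1 = -1 (second disjunct)  true
C7: a8 = 8 = 8 (first disjunct)  true
C8: min(6, 1) = 1  true

All constraints are satisfied.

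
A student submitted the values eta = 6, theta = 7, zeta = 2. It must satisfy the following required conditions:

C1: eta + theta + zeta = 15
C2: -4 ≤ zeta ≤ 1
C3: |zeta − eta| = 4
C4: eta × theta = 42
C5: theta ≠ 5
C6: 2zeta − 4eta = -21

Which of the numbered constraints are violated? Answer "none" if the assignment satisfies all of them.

C1: eta + theta + zeta = 6 + 7 + 2 = 15 — holds.
C2: zeta = 2 is outside [-4, 1] — fails.
C3: |2 − 6| = 4 — holds.
C4: eta × theta = 6 × 7 = 42 — holds.
C5: theta = 7, and 7 ≠ 5 — holds.
C6: 2zeta − 4eta = 2(2) − 4(6) = -20, not -21 — fails.

Constraints 2 and 6 do not hold.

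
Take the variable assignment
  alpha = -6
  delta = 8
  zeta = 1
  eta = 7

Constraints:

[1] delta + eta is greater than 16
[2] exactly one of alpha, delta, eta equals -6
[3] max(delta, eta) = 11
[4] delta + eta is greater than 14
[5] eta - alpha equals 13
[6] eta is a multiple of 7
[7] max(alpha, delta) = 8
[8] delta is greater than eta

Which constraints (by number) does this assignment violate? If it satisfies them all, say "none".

Constraints 1 and 3 do not hold.

[1] delta + eta = 8 + 7 = 15; 15 ≤ 16, bound 16 not met — does not hold.
[2] alpha=-6, delta=8, eta=7; 1 of them equals -6 — holds.
[3] max(8, 7) = 8, not 11 — does not hold.
[4] delta + eta = 8 + 7 = 15; 15 > 14 — holds.
[5] eta - alpha = 7 - (-6) = 13 — holds.
[6] 7 / 7 = 1, so 7 divides 7 — holds.
[7] max(-6, 8) = 8 — holds.
[8] delta = 8, eta = 7; 8 > 7 — holds.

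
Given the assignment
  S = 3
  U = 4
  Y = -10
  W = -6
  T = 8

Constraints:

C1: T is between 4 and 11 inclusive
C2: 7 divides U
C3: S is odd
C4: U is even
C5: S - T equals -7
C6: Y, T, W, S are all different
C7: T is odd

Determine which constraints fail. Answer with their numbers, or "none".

C1: T = 8 lies in [4, 11] — holds.
C2: 4 = 7*0 + 4, so 7 does not divide 4 — fails.
C3: S = 3 is odd — holds.
C4: U = 4 is even — holds.
C5: S - T = 3 - 8 = -5, not -7 — fails.
C6: values -10, 8, -6, 3 are pairwise distinct — holds.
C7: T = 8 is even — fails.

Constraints 2, 5, 7 are violated.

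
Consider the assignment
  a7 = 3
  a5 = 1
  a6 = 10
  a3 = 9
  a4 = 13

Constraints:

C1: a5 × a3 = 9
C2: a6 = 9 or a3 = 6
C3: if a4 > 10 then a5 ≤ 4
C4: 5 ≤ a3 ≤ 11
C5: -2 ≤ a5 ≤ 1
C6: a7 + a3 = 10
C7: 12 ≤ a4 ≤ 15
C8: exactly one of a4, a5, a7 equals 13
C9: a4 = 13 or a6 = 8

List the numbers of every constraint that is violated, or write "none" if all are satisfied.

The assignment fails constraints 2 and 6.

C1: a5 × a3 = 1 × 9 = 9  ✓
C2: a6 = 10 ≠ 9 and a3 = 9 ≠ 6; both disjuncts false  ✗
C3: a4 = 13 > 10, so we need a5 ≤ 4; a5 = 1 ≤ 4  ✓
C4: a3 = 9 lies in [5, 11]  ✓
C5: a5 = 1 lies in [-2, 1]  ✓
C6: a7 + a3 = 3 + 9 = 12, not 10  ✗
C7: a4 = 13 lies in [12, 15]  ✓
C8: a4=13, a5=1, a7=3; 1 of them equals 13  ✓
C9: a4 = 13 = 13 (first disjunct)  ✓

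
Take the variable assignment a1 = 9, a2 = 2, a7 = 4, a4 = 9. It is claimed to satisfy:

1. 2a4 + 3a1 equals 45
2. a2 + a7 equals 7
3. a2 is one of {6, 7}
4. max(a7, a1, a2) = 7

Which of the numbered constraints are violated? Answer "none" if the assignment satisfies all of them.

The assignment fails constraints 2, 3, 4.

1. 2a4 + 3a1 = 2(9) + 3(9) = 45  holds
2. a2 + a7 = 2 + 4 = 6, not 7  fails
3. a2 = 2 is not in {6, 7}  fails
4. max(4, 9, 2) = 9, not 7  fails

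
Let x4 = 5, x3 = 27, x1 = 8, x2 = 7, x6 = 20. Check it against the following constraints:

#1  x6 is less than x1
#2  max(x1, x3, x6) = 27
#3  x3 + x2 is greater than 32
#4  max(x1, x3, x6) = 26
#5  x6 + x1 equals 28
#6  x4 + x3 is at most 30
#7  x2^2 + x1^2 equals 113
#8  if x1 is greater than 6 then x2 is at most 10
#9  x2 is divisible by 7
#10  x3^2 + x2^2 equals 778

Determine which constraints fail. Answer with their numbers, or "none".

The assignment fails constraints 1, 4, 6.

#1 x6 = 20, x1 = 8; 20 ≥ 8 (want <)  ✗
#2 max(8, 27, 20) = 27  ✓
#3 x3 + x2 = 27 + 7 = 34; 34 > 32  ✓
#4 max(8, 27, 20) = 27, not 26  ✗
#5 x6 + x1 = 20 + 8 = 28  ✓
#6 x4 + x3 = 5 + 27 = 32; 32 > 30, bound 30 not met  ✗
#7 x2^2 + x1^2 = 7^2 + 8^2 = 49 + 64 = 113  ✓
#8 x1 = 8 > 6, so we need x2 ≤ 10; x2 = 7 ≤ 10  ✓
#9 7 / 7 = 1, so 7 divides 7  ✓
#10 x3^2 + x2^2 = 27^2 + 7^2 = 729 + 49 = 778  ✓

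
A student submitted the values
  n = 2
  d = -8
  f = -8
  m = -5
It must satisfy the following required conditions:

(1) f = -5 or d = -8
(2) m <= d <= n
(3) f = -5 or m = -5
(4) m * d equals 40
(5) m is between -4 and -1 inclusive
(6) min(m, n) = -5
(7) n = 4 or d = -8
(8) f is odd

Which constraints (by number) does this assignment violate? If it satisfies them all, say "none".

No — constraints 2, 5, 8 are not satisfied.

(1) f = -8 ≠ -5, but d = -8 = -8 (second disjunct)  ✔
(2) values -5, -8, 2; m = -5 is not <= d = -8  ✘
(3) f = -8 ≠ -5, but m = -5 = -5 (second disjunct)  ✔
(4) m * d = -5 * (-8) = 40  ✔
(5) m = -5 is outside [-4, -1]  ✘
(6) min(-5, 2) = -5  ✔
(7) n = 2 ≠ 4, but d = -8 = -8 (second disjunct)  ✔
(8) f = -8 is even  ✘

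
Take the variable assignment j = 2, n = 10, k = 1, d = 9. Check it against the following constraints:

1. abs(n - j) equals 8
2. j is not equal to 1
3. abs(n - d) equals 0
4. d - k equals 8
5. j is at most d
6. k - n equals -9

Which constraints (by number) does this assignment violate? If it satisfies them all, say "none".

1. abs(10 - 2) = 8 — holds.
2. j = 2, and 2 ≠ 1 — holds.
3. abs(10 - 9) = 1, not 0 — fails.
4. d - k = 9 - 1 = 8 — holds.
5. j = 2, d = 9; 2 ≤ 9 — holds.
6. k - n = 1 - 10 = -9 — holds.

Constraint 3 is violated.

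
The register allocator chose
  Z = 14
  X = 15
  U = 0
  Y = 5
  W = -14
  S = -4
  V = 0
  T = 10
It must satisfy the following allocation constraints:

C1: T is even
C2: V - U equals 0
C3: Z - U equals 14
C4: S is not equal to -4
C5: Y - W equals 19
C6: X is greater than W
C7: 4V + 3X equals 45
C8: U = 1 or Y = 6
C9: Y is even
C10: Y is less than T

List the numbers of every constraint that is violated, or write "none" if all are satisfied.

Constraints 4, 8, and 9 do not hold.

C1: T = 10 is even  holds
C2: V - U = 0 - 0 = 0  holds
C3: Z - U = 14 - 0 = 14  holds
C4: S = -4, but -4 is required to differ  fails
C5: Y - W = 5 - (-14) = 19  holds
C6: X = 15, W = -14; 15 > -14  holds
C7: 4V + 3X = 4(0) + 3(15) = 45  holds
C8: U = 0 ≠ 1 and Y = 5 ≠ 6; both disjuncts false  fails
C9: Y = 5 is odd  fails
C10: Y = 5, T = 10; 5 < 10  holds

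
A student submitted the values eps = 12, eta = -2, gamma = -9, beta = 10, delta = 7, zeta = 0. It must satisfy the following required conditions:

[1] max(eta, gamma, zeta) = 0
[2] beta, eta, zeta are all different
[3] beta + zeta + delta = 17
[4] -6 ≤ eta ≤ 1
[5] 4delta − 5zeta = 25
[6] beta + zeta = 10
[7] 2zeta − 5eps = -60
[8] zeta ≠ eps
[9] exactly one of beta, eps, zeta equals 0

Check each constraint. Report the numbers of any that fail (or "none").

[1] max(-2, -9, 0) = 0 — holds.
[2] values 10, -2, 0 are pairwise distinct — holds.
[3] beta + zeta + delta = 10 + 0 + 7 = 17 — holds.
[4] eta = -2 lies in [-6, 1] — holds.
[5] 4delta − 5zeta = 4(7) − 5(0) = 28, not 25 — does not hold.
[6] beta + zeta = 10 + 0 = 10 — holds.
[7] 2zeta − 5eps = 2(0) − 5(12) = -60 — holds.
[8] zeta = 0, eps = 12; distinct — holds.
[9] beta=10, eps=12, zeta=0; 1 of them equals 0 — holds.

Constraint 5 is violated.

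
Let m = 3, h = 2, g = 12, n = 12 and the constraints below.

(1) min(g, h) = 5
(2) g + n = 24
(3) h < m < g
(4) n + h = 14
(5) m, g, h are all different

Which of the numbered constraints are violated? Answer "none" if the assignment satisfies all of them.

Constraint 1 is violated.

(1) min(12, 2) = 2, not 5 — fails.
(2) g + n = 12 + 12 = 24 — holds.
(3) values 2 < 3 < 12 — holds.
(4) n + h = 12 + 2 = 14 — holds.
(5) values 3, 12, 2 are pairwise distinct — holds.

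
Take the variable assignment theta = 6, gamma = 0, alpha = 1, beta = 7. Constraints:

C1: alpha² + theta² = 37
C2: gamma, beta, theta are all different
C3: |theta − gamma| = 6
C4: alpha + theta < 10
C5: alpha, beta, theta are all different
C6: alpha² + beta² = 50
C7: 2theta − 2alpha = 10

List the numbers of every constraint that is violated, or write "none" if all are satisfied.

C1: alpha² + theta² = 1² + 6² = 1 + 36 = 37  true
C2: values 0, 7, 6 are pairwise distinct  true
C3: |6 − 0| = 6  true
C4: alpha + theta = 1 + 6 = 7; 7 < 10  true
C5: values 1, 7, 6 are pairwise distinct  true
C6: alpha² + beta² = 1² + 7² = 1 + 49 = 50  true
C7: 2theta − 2alpha = 2(6) − 2(1) = 10  true

No violations.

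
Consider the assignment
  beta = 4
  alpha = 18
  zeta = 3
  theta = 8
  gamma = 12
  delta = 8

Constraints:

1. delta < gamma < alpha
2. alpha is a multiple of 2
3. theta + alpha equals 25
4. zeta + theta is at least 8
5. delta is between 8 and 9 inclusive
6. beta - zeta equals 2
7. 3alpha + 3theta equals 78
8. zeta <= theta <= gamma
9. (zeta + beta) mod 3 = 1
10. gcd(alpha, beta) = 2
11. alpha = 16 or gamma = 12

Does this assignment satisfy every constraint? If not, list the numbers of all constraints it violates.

Constraints 3 and 6 are violated.

1. values 8 < 12 < 18  ✓
2. 18 / 2 = 9, so 2 divides 18  ✓
3. theta + alpha = 8 + 18 = 26, not 25  ✗
4. zeta + theta = 3 + 8 = 11; 11 ≥ 8  ✓
5. delta = 8 lies in [8, 9]  ✓
6. beta - zeta = 4 - 3 = 1, not 2  ✗
7. 3alpha + 3theta = 3(18) + 3(8) = 78  ✓
8. values 3 <= 8 <= 12  ✓
9. zeta + beta = 7; 7 mod 3 = 1  ✓
10. gcd(18, 4) = 2  ✓
11. alpha = 18 ≠ 16, but gamma = 12 = 12 (second disjunct)  ✓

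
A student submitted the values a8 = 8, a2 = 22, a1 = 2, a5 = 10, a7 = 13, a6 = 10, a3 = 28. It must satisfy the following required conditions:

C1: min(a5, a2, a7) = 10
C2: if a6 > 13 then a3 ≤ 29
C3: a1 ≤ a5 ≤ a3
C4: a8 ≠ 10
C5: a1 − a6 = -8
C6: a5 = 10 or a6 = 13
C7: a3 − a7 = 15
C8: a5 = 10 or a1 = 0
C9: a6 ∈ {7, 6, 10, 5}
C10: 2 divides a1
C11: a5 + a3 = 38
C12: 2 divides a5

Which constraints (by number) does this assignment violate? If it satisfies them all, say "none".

Yes — all constraints hold.

C1: min(10, 22, 13) = 10  ✓
C2: a6 = 10, not > 13; antecedent false, conditional vacuously true  ✓
C3: values 2 ≤ 10 ≤ 28  ✓
C4: a8 = 8, and 8 ≠ 10  ✓
C5: a1 − a6 = 2 − 10 = -8  ✓
C6: a5 = 10 = 10 (first disjunct)  ✓
C7: a3 − a7 = 28 − 13 = 15  ✓
C8: a5 = 10 = 10 (first disjunct)  ✓
C9: a6 = 10 is in {7, 6, 10, 5}  ✓
C10: 2 / 2 = 1, so 2 divides 2  ✓
C11: a5 + a3 = 10 + 28 = 38  ✓
C12: 10 / 2 = 5, so 2 divides 10  ✓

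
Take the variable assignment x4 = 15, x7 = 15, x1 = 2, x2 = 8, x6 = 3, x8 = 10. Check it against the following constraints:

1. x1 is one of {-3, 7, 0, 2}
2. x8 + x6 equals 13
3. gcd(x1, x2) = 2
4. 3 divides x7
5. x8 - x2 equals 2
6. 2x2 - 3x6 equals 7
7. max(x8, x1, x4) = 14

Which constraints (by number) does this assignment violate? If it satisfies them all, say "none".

No — constraint 7 is not satisfied.

1. x1 = 2 is in {-3, 7, 0, 2} — holds.
2. x8 + x6 = 10 + 3 = 13 — holds.
3. gcd(2, 8) = 2 — holds.
4. 15 / 3 = 5, so 3 divides 15 — holds.
5. x8 - x2 = 10 - 8 = 2 — holds.
6. 2x2 - 3x6 = 2(8) - 3(3) = 7 — holds.
7. max(10, 2, 15) = 15, not 14 — fails.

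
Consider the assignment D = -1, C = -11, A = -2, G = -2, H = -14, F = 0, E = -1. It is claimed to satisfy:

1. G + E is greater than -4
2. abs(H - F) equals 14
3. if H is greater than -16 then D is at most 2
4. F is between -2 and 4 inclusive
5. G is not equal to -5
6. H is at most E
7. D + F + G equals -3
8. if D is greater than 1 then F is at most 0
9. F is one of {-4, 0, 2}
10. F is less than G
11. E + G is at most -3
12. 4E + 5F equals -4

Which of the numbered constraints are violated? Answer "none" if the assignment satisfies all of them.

1. G + E = -2 + (-1) = -3; -3 > -4  true
2. abs(-14 - 0) = 14  true
3. H = -14 > -16, so we need D ≤ 2; D = -1 ≤ 2  true
4. F = 0 lies in [-2, 4]  true
5. G = -2, and -2 ≠ -5  true
6. H = -14, E = -1; -14 ≤ -1  true
7. D + F + G = -1 + 0 + (-2) = -3  true
8. D = -1, not > 1; antecedent false, conditional vacuously true  true
9. F = 0 is in {-4, 0, 2}  true
10. F = 0, G = -2; 0 ≥ -2 (want <)  false
11. E + G = -1 + (-2) = -3; -3 ≤ -3  true
12. 4E + 5F = 4(-1) + 5(0) = -4  true

Violated: 10.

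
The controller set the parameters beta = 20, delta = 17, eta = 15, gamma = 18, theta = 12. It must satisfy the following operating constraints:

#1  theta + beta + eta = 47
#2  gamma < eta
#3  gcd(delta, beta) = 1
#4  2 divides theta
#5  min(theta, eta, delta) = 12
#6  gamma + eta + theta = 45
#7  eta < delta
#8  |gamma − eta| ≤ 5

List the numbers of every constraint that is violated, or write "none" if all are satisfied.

Violated: 2.

#1 theta + beta + eta = 12 + 20 + 15 = 47  ✔
#2 gamma = 18, eta = 15; 18 ≥ 15 (want <)  ✘
#3 gcd(17, 20) = 1  ✔
#4 12 / 2 = 6, so 2 divides 12  ✔
#5 min(12, 15, 17) = 12  ✔
#6 gamma + eta + theta = 18 + 15 + 12 = 45  ✔
#7 eta = 15, delta = 17; 15 < 17  ✔
#8 |18 − 15| = 3; 3 ≤ 5  ✔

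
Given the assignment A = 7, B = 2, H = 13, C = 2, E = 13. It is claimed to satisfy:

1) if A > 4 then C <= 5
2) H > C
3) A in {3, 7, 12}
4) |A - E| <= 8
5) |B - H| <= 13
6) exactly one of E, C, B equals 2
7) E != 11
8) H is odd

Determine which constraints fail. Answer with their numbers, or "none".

No — constraint 6 is not satisfied.

1) A = 7 > 4, so we need C ≤ 5; C = 2 ≤ 5 — satisfied.
2) H = 13, C = 2; 13 > 2 — satisfied.
3) A = 7 is in {3, 7, 12} — satisfied.
4) |7 - 13| = 6; 6 ≤ 8 — satisfied.
5) |2 - 13| = 11; 11 ≤ 13 — satisfied.
6) E=13, C=2, B=2; 2 of them equal 2, not exactly one — violated.
7) E = 13, and 13 ≠ 11 — satisfied.
8) H = 13 is odd — satisfied.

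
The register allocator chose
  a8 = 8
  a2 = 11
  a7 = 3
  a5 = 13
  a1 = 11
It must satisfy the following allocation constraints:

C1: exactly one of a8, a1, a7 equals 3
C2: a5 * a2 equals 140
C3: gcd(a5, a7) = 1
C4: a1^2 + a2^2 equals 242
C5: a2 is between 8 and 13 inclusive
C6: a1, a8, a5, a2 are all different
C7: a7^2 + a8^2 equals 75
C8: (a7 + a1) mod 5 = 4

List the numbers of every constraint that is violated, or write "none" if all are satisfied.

No — constraints 2, 6, and 7 are not satisfied.

C1: a8=8, a1=11, a7=3; 1 of them equals 3 — holds.
C2: a5 * a2 = 13 * 11 = 143, not 140 — does not hold.
C3: gcd(13, 3) = 1 — holds.
C4: a1^2 + a2^2 = 11^2 + 11^2 = 121 + 121 = 242 — holds.
C5: a2 = 11 lies in [8, 13] — holds.
C6: a1 = a2 = 11, not all different — does not hold.
C7: a7^2 + a8^2 = 3^2 + 8^2 = 9 + 64 = 73, not 75 — does not hold.
C8: a7 + a1 = 14; 14 mod 5 = 4 — holds.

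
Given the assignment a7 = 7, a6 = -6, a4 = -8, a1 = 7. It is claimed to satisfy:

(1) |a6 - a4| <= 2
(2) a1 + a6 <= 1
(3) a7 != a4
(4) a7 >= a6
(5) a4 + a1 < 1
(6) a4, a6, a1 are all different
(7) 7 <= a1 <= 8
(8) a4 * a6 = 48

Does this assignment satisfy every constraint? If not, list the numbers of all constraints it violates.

(1) |-6 - (-8)| = 2; 2 ≤ 2  holds
(2) a1 + a6 = 7 + (-6) = 1; 1 ≤ 1  holds
(3) a7 = 7, a4 = -8; distinct  holds
(4) a7 = 7, a6 = -6; 7 ≥ -6  holds
(5) a4 + a1 = -8 + 7 = -1; -1 < 1  holds
(6) values -8, -6, 7 are pairwise distinct  holds
(7) a1 = 7 lies in [7, 8]  holds
(8) a4 * a6 = -8 * (-6) = 48  holds

Yes — all constraints hold.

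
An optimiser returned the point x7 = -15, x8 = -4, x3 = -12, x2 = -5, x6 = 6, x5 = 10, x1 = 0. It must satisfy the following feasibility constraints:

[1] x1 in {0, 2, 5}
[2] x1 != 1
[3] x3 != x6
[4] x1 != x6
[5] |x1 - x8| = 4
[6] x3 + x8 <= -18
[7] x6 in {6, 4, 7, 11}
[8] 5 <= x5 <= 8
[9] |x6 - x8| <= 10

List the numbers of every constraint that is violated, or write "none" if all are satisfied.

Constraints 6 and 8 are violated.

[1] x1 = 0 is in {0, 2, 5} — holds.
[2] x1 = 0, and 0 ≠ 1 — holds.
[3] x3 = -12, x6 = 6; distinct — holds.
[4] x1 = 0, x6 = 6; distinct — holds.
[5] |0 - (-4)| = 4 — holds.
[6] x3 + x8 = -12 + (-4) = -16; -16 > -18, bound -18 not met — fails.
[7] x6 = 6 is in {6, 4, 7, 11} — holds.
[8] x5 = 10 is outside [5, 8] — fails.
[9] |6 - (-4)| = 10; 10 ≤ 10 — holds.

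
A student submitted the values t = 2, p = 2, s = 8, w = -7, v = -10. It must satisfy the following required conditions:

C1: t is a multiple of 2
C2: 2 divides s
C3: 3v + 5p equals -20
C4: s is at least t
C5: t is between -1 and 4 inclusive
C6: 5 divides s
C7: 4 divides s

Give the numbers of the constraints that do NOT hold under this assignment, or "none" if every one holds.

C1: 2 / 2 = 1, so 2 divides 2 — holds.
C2: 8 / 2 = 4, so 2 divides 8 — holds.
C3: 3v + 5p = 3(-10) + 5(2) = -20 — holds.
C4: s = 8, t = 2; 8 ≥ 2 — holds.
C5: t = 2 lies in [-1, 4] — holds.
C6: 8 = 5*1 + 3, so 5 does not divide 8 — does not hold.
C7: 8 / 4 = 2, so 4 divides 8 — holds.

Constraint 6 is violated.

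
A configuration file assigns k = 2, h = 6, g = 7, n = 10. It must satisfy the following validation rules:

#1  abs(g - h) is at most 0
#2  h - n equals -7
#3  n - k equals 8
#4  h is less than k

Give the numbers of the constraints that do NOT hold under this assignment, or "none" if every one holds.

#1 abs(7 - 6) = 1; 1 > 0, exceeds bound 0 — fails.
#2 h - n = 6 - 10 = -4, not -7 — fails.
#3 n - k = 10 - 2 = 8 — holds.
#4 h = 6, k = 2; 6 ≥ 2 (want <) — fails.

Constraints 1, 2, and 4 do not hold.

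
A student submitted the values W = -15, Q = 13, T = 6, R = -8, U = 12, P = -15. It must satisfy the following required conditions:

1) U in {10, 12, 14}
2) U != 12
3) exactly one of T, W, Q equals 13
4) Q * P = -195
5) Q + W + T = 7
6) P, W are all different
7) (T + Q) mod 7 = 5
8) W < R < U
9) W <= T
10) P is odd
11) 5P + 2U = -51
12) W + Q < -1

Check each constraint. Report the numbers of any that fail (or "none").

Constraints 2, 5, and 6 do not hold.

1) U = 12 is in {10, 12, 14} — satisfied.
2) U = 12, but 12 is required to differ — violated.
3) T=6, W=-15, Q=13; 1 of them equals 13 — satisfied.
4) Q * P = 13 * (-15) = -195 — satisfied.
5) Q + W + T = 13 + (-15) + 6 = 4, not 7 — violated.
6) P = W = -15, not all different — violated.
7) T + Q = 19; 19 mod 7 = 5 — satisfied.
8) values -15 < -8 < 12 — satisfied.
9) W = -15, T = 6; -15 ≤ 6 — satisfied.
10) P = -15 is odd — satisfied.
11) 5P + 2U = 5(-15) + 2(12) = -51 — satisfied.
12) W + Q = -15 + 13 = -2; -2 < -1 — satisfied.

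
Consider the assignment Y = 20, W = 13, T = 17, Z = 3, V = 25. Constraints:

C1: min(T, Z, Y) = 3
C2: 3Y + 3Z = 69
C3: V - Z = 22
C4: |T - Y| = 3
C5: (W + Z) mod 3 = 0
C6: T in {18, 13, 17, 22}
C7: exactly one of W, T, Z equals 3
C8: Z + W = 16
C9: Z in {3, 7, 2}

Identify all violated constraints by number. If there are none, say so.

C1: min(17, 3, 20) = 3 — holds.
C2: 3Y + 3Z = 3(20) + 3(3) = 69 — holds.
C3: V - Z = 25 - 3 = 22 — holds.
C4: |17 - 20| = 3 — holds.
C5: W + Z = 16; 16 mod 3 = 1, not 0 — fails.
C6: T = 17 is in {18, 13, 17, 22} — holds.
C7: W=13, T=17, Z=3; 1 of them equals 3 — holds.
C8: Z + W = 3 + 13 = 16 — holds.
C9: Z = 3 is in {3, 7, 2} — holds.

Constraint 5 does not hold.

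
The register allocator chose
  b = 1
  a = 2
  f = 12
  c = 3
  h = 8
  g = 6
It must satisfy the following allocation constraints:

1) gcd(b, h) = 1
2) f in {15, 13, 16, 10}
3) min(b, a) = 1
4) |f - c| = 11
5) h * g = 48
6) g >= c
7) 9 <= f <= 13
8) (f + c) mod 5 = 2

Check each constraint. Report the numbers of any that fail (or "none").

1) gcd(1, 8) = 1 — holds.
2) f = 12 is not in {15, 13, 16, 10} — fails.
3) min(1, 2) = 1 — holds.
4) |12 - 3| = 9, not 11 — fails.
5) h * g = 8 * 6 = 48 — holds.
6) g = 6, c = 3; 6 ≥ 3 — holds.
7) f = 12 lies in [9, 13] — holds.
8) f + c = 15; 15 mod 5 = 0, not 2 — fails.

No — constraints 2, 4, and 8 are not satisfied.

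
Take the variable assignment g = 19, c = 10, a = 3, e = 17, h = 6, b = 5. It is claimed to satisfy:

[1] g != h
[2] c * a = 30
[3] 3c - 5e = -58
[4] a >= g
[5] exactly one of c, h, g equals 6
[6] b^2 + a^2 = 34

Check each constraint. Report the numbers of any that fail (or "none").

[1] g = 19, h = 6; distinct — OK.
[2] c * a = 10 * 3 = 30 — OK.
[3] 3c - 5e = 3(10) - 5(17) = -55, not -58 — violated.
[4] a = 3, g = 19; 3 < 19 (want ≥) — violated.
[5] c=10, h=6, g=19; 1 of them equals 6 — OK.
[6] b^2 + a^2 = 5^2 + 3^2 = 25 + 9 = 34 — OK.

Violated: 3 and 4.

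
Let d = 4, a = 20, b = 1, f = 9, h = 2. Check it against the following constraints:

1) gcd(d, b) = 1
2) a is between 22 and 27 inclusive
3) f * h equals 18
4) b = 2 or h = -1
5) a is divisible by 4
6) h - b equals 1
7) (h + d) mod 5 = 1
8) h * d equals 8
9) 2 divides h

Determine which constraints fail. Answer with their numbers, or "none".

1) gcd(4, 1) = 1  OK
2) a = 20 is outside [22, 27]  FAIL
3) f * h = 9 * 2 = 18  OK
4) b = 1 ≠ 2 and h = 2 ≠ -1; both disjuncts false  FAIL
5) 20 / 4 = 5, so 4 divides 20  OK
6) h - b = 2 - 1 = 1  OK
7) h + d = 6; 6 mod 5 = 1  OK
8) h * d = 2 * 4 = 8  OK
9) 2 / 2 = 1, so 2 divides 2  OK

Constraints 2 and 4 are violated.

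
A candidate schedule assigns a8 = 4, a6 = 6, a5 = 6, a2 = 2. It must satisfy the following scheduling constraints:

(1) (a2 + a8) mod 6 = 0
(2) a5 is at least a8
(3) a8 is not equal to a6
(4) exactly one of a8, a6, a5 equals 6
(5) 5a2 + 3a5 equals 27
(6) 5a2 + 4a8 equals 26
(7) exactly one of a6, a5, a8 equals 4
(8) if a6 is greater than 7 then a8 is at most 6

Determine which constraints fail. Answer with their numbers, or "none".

(1) a2 + a8 = 6; 6 mod 6 = 0  yes
(2) a5 = 6, a8 = 4; 6 ≥ 4  yes
(3) a8 = 4, a6 = 6; distinct  yes
(4) a8=4, a6=6, a5=6; 2 of them equal 6, not exactly one  no
(5) 5a2 + 3a5 = 5(2) + 3(6) = 28, not 27  no
(6) 5a2 + 4a8 = 5(2) + 4(4) = 26  yes
(7) a6=6, a5=6, a8=4; 1 of them equals 4  yes
(8) a6 = 6, not > 7; antecedent false, conditional vacuously true  yes

Constraints 4 and 5 do not hold.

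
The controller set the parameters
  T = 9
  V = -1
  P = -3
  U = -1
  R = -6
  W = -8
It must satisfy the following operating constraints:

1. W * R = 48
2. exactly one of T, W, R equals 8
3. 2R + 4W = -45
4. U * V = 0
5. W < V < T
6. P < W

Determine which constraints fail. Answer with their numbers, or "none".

Violated: 2, 3, 4, 6.

1. W * R = -8 * (-6) = 48 — satisfied.
2. T=9, W=-8, R=-6; 0 of them equal 8, not exactly one — violated.
3. 2R + 4W = 2(-6) + 4(-8) = -44, not -45 — violated.
4. U * V = -1 * (-1) = 1, not 0 — violated.
5. values -8 < -1 < 9 — satisfied.
6. P = -3, W = -8; -3 ≥ -8 (want <) — violated.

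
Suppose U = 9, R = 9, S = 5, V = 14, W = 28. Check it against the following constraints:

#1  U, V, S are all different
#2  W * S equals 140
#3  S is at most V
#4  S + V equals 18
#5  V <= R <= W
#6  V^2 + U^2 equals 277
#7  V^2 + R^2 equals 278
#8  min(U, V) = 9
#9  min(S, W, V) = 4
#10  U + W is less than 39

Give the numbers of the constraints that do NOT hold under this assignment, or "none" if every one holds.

#1 values 9, 14, 5 are pairwise distinct — satisfied.
#2 W * S = 28 * 5 = 140 — satisfied.
#3 S = 5, V = 14; 5 ≤ 14 — satisfied.
#4 S + V = 5 + 14 = 19, not 18 — violated.
#5 values 14, 9, 28; V = 14 is not <= R = 9 — violated.
#6 V^2 + U^2 = 14^2 + 9^2 = 196 + 81 = 277 — satisfied.
#7 V^2 + R^2 = 14^2 + 9^2 = 196 + 81 = 277, not 278 — violated.
#8 min(9, 14) = 9 — satisfied.
#9 min(5, 28, 14) = 5, not 4 — violated.
#10 U + W = 9 + 28 = 37; 37 < 39 — satisfied.

Constraints 4, 5, 7, 9 are violated.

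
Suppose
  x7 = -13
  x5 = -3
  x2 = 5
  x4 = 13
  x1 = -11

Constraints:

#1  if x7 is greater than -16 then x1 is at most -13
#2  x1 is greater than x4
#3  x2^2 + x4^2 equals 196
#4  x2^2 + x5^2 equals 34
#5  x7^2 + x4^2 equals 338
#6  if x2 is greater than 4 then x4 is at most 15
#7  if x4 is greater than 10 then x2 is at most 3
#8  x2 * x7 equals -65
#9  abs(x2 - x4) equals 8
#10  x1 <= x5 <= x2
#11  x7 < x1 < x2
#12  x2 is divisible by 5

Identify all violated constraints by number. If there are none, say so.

#1 x7 = -13 > -16, so we need x1 ≤ -13; but x1 = -11 > -13  no
#2 x1 = -11, x4 = 13; -11 ≤ 13 (want >)  no
#3 x2^2 + x4^2 = 5^2 + 13^2 = 25 + 169 = 194, not 196  no
#4 x2^2 + x5^2 = 5^2 + (-3)^2 = 25 + 9 = 34  yes
#5 x7^2 + x4^2 = (-13)^2 + 13^2 = 169 + 169 = 338  yes
#6 x2 = 5 > 4, so we need x4 ≤ 15; x4 = 13 ≤ 15  yes
#7 x4 = 13 > 10, so we need x2 ≤ 3; but x2 = 5 > 3  no
#8 x2 * x7 = 5 * (-13) = -65  yes
#9 abs(5 - 13) = 8  yes
#10 values -11 <= -3 <= 5  yes
#11 values -13 < -11 < 5  yes
#12 5 / 5 = 1, so 5 divides 5  yes

Constraints 1, 2, 3, and 7 are violated.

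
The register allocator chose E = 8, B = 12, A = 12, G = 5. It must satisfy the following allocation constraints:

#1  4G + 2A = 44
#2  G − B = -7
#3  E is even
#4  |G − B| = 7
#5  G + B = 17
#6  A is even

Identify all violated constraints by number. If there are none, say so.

Yes — all constraints hold.

#1 4G + 2A = 4(5) + 2(12) = 44 — satisfied.
#2 G − B = 5 − 12 = -7 — satisfied.
#3 E = 8 is even — satisfied.
#4 |5 − 12| = 7 — satisfied.
#5 G + B = 5 + 12 = 17 — satisfied.
#6 A = 12 is even — satisfied.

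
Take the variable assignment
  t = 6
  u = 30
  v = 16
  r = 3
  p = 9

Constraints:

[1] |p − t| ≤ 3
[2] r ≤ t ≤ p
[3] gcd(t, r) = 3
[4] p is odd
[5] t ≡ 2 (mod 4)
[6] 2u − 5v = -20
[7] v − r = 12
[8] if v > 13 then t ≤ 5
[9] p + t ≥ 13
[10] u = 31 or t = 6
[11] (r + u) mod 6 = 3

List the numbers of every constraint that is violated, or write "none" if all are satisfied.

[1] |9 − 6| = 3; 3 ≤ 3  ✔
[2] values 3 ≤ 6 ≤ 9  ✔
[3] gcd(6, 3) = 3  ✔
[4] p = 9 is odd  ✔
[5] 6 mod 4 = 2  ✔
[6] 2u − 5v = 2(30) − 5(16) = -20  ✔
[7] v − r = 16 − 3 = 13, not 12  ✘
[8] v = 16 > 13, so we need t ≤ 5; but t = 6 > 5  ✘
[9] p + t = 9 + 6 = 15; 15 ≥ 13  ✔
[10] u = 30 ≠ 31, but t = 6 = 6 (second disjunct)  ✔
[11] r + u = 33; 33 mod 6 = 3  ✔

Constraints 7 and 8 do not hold.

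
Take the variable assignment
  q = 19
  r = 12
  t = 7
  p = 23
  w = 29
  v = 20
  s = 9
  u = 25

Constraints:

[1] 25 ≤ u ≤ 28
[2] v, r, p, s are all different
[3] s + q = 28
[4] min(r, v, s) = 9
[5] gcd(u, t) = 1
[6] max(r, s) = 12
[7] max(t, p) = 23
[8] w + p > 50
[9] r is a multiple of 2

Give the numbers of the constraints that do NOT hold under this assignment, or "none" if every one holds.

[1] u = 25 lies in [25, 28]  true
[2] values 20, 12, 23, 9 are pairwise distinct  true
[3] s + q = 9 + 19 = 28  true
[4] min(12, 20, 9) = 9  true
[5] gcd(25, 7) = 1  true
[6] max(12, 9) = 12  true
[7] max(7, 23) = 23  true
[8] w + p = 29 + 23 = 52; 52 > 50  true
[9] 12 / 2 = 6, so 2 divides 12  true

None — every constraint holds.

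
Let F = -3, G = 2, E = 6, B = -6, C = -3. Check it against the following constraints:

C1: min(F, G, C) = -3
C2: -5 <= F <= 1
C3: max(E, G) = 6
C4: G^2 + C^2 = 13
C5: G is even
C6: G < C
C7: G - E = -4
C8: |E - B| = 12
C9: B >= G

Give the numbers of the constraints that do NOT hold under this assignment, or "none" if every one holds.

Constraints 6 and 9 do not hold.

C1: min(-3, 2, -3) = -3 — holds.
C2: F = -3 lies in [-5, 1] — holds.
C3: max(6, 2) = 6 — holds.
C4: G^2 + C^2 = 2^2 + (-3)^2 = 4 + 9 = 13 — holds.
C5: G = 2 is even — holds.
C6: G = 2, C = -3; 2 ≥ -3 (want <) — fails.
C7: G - E = 2 - 6 = -4 — holds.
C8: |6 - (-6)| = 12 — holds.
C9: B = -6, G = 2; -6 < 2 (want ≥) — fails.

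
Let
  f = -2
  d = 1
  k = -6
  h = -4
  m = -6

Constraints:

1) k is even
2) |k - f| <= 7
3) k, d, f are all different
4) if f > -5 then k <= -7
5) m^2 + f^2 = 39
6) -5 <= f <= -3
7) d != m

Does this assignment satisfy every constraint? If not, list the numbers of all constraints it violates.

1) k = -6 is even — satisfied.
2) |-6 - (-2)| = 4; 4 ≤ 7 — satisfied.
3) values -6, 1, -2 are pairwise distinct — satisfied.
4) f = -2 > -5, so we need k ≤ -7; but k = -6 > -7 — violated.
5) m^2 + f^2 = (-6)^2 + (-2)^2 = 36 + 4 = 40, not 39 — violated.
6) f = -2 is outside [-5, -3] — violated.
7) d = 1, m = -6; distinct — satisfied.

The assignment fails constraints 4, 5, and 6.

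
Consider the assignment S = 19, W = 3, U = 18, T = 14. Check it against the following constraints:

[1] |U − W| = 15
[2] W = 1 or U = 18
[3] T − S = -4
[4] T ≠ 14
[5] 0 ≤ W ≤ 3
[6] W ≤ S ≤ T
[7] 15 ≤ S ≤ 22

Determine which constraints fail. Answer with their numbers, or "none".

Constraints 3, 4, 6 are violated.

[1] |18 − 3| = 15  holds
[2] W = 3 ≠ 1, but U = 18 = 18 (second disjunct)  holds
[3] T − S = 14 − 19 = -5, not -4  fails
[4] T = 14, but 14 is required to differ  fails
[5] W = 3 lies in [0, 3]  holds
[6] values 3, 19, 14; S = 19 is not ≤ T = 14  fails
[7] S = 19 lies in [15, 22]  holds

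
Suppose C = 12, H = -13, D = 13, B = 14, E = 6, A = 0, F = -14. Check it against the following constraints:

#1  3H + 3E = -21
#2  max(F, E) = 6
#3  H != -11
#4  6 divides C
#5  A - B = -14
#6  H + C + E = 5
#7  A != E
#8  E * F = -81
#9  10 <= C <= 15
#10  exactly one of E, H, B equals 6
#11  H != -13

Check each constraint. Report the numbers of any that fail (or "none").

#1 3H + 3E = 3(-13) + 3(6) = -21  ✔
#2 max(-14, 6) = 6  ✔
#3 H = -13, and -13 ≠ -11  ✔
#4 12 / 6 = 2, so 6 divides 12  ✔
#5 A - B = 0 - 14 = -14  ✔
#6 H + C + E = -13 + 12 + 6 = 5  ✔
#7 A = 0, E = 6; distinct  ✔
#8 E * F = 6 * (-14) = -84, not -81  ✘
#9 C = 12 lies in [10, 15]  ✔
#10 E=6, H=-13, B=14; 1 of them equals 6  ✔
#11 H = -13, but -13 is required to differ  ✘

No — constraints 8, 11 are not satisfied.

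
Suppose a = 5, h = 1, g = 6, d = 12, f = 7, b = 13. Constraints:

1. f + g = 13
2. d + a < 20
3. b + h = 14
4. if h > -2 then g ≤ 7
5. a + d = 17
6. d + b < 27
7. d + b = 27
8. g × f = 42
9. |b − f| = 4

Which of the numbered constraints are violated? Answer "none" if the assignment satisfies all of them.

1. f + g = 7 + 6 = 13  ✔
2. d + a = 12 + 5 = 17; 17 < 20  ✔
3. b + h = 13 + 1 = 14  ✔
4. h = 1 > -2, so we need g ≤ 7; g = 6 ≤ 7  ✔
5. a + d = 5 + 12 = 17  ✔
6. d + b = 12 + 13 = 25; 25 < 27  ✔
7. d + b = 12 + 13 = 25, not 27  ✘
8. g × f = 6 × 7 = 42  ✔
9. |13 − 7| = 6, not 4  ✘

No — constraints 7, 9 are not satisfied.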